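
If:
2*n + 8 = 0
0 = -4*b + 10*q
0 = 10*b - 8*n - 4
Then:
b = -14/5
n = -4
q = -28/25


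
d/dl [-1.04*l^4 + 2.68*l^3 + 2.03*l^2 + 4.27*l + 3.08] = -4.16*l^3 + 8.04*l^2 + 4.06*l + 4.27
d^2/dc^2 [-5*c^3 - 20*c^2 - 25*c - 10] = -30*c - 40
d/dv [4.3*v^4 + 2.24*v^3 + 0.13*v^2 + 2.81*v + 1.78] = 17.2*v^3 + 6.72*v^2 + 0.26*v + 2.81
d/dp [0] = 0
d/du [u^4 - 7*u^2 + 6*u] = 4*u^3 - 14*u + 6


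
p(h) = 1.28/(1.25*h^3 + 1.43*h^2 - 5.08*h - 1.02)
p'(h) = 1.28*(-3.75*h^2 - 2.86*h + 5.08)/(1.25*h^3 + 1.43*h^2 - 5.08*h - 1.02)^2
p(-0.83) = 0.37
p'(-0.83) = 0.52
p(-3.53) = -0.06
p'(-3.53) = -0.10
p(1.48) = -0.95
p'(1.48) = -5.14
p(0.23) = -0.61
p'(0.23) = 1.23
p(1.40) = -0.67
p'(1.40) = -2.23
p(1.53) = -1.32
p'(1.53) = -11.03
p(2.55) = 0.08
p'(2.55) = -0.13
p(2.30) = 0.13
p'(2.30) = -0.27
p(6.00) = 0.00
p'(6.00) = -0.00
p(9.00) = 0.00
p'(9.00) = -0.00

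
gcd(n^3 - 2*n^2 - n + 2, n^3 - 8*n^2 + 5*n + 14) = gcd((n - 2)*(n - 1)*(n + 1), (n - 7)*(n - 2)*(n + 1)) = n^2 - n - 2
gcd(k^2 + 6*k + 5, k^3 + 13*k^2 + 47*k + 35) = k^2 + 6*k + 5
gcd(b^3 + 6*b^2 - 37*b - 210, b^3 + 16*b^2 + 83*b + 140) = b^2 + 12*b + 35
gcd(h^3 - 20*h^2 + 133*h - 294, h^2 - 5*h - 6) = h - 6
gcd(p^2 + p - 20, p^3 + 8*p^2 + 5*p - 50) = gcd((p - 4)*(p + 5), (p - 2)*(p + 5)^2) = p + 5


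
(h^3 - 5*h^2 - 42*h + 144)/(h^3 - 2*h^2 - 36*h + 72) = (h^2 - 11*h + 24)/(h^2 - 8*h + 12)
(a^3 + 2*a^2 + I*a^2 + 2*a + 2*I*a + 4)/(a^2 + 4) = (a^2 + a*(2 - I) - 2*I)/(a - 2*I)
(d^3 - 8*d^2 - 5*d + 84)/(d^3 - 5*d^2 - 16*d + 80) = (d^2 - 4*d - 21)/(d^2 - d - 20)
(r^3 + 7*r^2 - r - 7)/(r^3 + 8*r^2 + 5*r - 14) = (r + 1)/(r + 2)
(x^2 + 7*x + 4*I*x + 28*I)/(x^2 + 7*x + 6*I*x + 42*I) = (x + 4*I)/(x + 6*I)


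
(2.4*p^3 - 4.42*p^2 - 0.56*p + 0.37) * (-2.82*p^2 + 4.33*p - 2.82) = -6.768*p^5 + 22.8564*p^4 - 24.3274*p^3 + 8.9962*p^2 + 3.1813*p - 1.0434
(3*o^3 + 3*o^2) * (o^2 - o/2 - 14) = 3*o^5 + 3*o^4/2 - 87*o^3/2 - 42*o^2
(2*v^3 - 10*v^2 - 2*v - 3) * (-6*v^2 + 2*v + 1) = -12*v^5 + 64*v^4 - 6*v^3 + 4*v^2 - 8*v - 3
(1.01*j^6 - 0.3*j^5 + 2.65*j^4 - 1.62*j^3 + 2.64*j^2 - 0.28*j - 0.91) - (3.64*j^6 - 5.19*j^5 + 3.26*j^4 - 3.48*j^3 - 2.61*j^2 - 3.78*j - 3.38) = -2.63*j^6 + 4.89*j^5 - 0.61*j^4 + 1.86*j^3 + 5.25*j^2 + 3.5*j + 2.47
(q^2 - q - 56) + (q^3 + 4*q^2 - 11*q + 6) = q^3 + 5*q^2 - 12*q - 50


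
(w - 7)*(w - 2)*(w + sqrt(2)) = w^3 - 9*w^2 + sqrt(2)*w^2 - 9*sqrt(2)*w + 14*w + 14*sqrt(2)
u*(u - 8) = u^2 - 8*u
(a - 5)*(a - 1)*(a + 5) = a^3 - a^2 - 25*a + 25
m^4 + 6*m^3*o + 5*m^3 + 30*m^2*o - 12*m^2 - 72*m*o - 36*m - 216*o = (m - 3)*(m + 2)*(m + 6)*(m + 6*o)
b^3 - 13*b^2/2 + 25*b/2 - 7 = (b - 7/2)*(b - 2)*(b - 1)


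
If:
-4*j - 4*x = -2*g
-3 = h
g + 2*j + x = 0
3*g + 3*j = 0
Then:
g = 0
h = -3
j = 0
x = 0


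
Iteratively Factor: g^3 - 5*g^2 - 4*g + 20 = (g + 2)*(g^2 - 7*g + 10) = (g - 5)*(g + 2)*(g - 2)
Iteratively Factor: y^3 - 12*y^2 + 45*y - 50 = (y - 2)*(y^2 - 10*y + 25) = (y - 5)*(y - 2)*(y - 5)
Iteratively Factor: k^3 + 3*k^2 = (k)*(k^2 + 3*k) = k*(k + 3)*(k)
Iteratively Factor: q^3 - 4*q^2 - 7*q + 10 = (q + 2)*(q^2 - 6*q + 5) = (q - 5)*(q + 2)*(q - 1)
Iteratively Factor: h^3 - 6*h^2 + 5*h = (h)*(h^2 - 6*h + 5) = h*(h - 1)*(h - 5)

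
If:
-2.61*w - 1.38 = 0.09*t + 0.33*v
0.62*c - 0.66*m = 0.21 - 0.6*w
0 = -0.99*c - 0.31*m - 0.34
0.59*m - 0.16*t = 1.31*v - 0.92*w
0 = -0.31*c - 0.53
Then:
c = -1.71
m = 4.36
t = -436.31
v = 60.11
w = 6.92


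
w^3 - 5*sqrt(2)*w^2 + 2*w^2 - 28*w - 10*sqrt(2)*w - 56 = (w + 2)*(w - 7*sqrt(2))*(w + 2*sqrt(2))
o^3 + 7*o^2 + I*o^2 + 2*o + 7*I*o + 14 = (o + 7)*(o - I)*(o + 2*I)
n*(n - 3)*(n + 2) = n^3 - n^2 - 6*n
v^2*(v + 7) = v^3 + 7*v^2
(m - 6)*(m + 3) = m^2 - 3*m - 18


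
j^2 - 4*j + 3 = (j - 3)*(j - 1)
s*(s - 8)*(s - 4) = s^3 - 12*s^2 + 32*s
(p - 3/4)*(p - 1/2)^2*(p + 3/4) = p^4 - p^3 - 5*p^2/16 + 9*p/16 - 9/64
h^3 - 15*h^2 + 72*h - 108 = (h - 6)^2*(h - 3)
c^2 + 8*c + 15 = (c + 3)*(c + 5)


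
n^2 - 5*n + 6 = (n - 3)*(n - 2)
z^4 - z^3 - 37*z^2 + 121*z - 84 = (z - 4)*(z - 3)*(z - 1)*(z + 7)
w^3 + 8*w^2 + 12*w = w*(w + 2)*(w + 6)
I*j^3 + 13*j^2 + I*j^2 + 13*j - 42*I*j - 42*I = (j - 7*I)*(j - 6*I)*(I*j + I)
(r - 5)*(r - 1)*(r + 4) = r^3 - 2*r^2 - 19*r + 20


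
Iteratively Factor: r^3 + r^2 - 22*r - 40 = (r - 5)*(r^2 + 6*r + 8) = (r - 5)*(r + 4)*(r + 2)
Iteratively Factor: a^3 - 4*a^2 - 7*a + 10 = (a - 1)*(a^2 - 3*a - 10) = (a - 5)*(a - 1)*(a + 2)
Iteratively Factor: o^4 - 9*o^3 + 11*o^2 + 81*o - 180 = (o - 5)*(o^3 - 4*o^2 - 9*o + 36) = (o - 5)*(o - 3)*(o^2 - o - 12) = (o - 5)*(o - 4)*(o - 3)*(o + 3)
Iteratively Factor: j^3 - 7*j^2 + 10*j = (j)*(j^2 - 7*j + 10) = j*(j - 5)*(j - 2)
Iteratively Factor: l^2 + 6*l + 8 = (l + 4)*(l + 2)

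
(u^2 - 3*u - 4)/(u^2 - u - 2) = (u - 4)/(u - 2)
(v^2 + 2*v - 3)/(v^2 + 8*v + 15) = (v - 1)/(v + 5)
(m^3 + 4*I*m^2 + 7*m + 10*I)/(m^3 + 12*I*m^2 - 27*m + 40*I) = (m^2 - I*m + 2)/(m^2 + 7*I*m + 8)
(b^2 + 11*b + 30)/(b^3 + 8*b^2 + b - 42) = (b^2 + 11*b + 30)/(b^3 + 8*b^2 + b - 42)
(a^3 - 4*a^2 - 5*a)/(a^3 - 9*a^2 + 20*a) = (a + 1)/(a - 4)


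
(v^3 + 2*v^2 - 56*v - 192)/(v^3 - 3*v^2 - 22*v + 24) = (v^2 - 2*v - 48)/(v^2 - 7*v + 6)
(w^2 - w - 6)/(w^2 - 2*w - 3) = (w + 2)/(w + 1)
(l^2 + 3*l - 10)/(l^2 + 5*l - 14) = (l + 5)/(l + 7)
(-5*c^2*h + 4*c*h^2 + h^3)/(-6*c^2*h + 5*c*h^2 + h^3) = (5*c + h)/(6*c + h)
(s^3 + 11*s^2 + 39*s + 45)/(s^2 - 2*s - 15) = (s^2 + 8*s + 15)/(s - 5)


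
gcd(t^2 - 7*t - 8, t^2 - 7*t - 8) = t^2 - 7*t - 8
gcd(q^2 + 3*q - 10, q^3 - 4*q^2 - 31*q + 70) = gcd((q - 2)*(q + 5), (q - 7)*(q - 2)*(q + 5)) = q^2 + 3*q - 10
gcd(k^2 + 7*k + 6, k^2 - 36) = k + 6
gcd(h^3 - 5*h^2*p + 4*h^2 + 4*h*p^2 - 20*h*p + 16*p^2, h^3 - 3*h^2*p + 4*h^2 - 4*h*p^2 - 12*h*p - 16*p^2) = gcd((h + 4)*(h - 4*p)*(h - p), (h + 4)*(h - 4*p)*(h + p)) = -h^2 + 4*h*p - 4*h + 16*p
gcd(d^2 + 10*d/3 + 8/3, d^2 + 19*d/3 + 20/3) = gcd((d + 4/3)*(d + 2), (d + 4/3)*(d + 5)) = d + 4/3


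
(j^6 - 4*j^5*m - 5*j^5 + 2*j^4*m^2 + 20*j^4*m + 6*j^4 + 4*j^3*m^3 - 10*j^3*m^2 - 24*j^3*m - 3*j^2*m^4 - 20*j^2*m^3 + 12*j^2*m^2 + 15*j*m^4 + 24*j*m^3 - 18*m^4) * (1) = j^6 - 4*j^5*m - 5*j^5 + 2*j^4*m^2 + 20*j^4*m + 6*j^4 + 4*j^3*m^3 - 10*j^3*m^2 - 24*j^3*m - 3*j^2*m^4 - 20*j^2*m^3 + 12*j^2*m^2 + 15*j*m^4 + 24*j*m^3 - 18*m^4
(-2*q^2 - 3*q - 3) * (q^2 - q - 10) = -2*q^4 - q^3 + 20*q^2 + 33*q + 30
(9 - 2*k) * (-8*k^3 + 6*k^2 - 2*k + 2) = 16*k^4 - 84*k^3 + 58*k^2 - 22*k + 18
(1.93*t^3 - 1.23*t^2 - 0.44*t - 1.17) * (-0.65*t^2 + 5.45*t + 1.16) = -1.2545*t^5 + 11.318*t^4 - 4.1787*t^3 - 3.0643*t^2 - 6.8869*t - 1.3572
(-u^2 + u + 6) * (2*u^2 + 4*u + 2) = -2*u^4 - 2*u^3 + 14*u^2 + 26*u + 12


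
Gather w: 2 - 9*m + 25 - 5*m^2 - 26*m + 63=-5*m^2 - 35*m + 90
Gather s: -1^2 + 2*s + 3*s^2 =3*s^2 + 2*s - 1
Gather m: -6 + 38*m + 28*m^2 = 28*m^2 + 38*m - 6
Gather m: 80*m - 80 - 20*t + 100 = 80*m - 20*t + 20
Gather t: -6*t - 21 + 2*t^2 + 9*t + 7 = 2*t^2 + 3*t - 14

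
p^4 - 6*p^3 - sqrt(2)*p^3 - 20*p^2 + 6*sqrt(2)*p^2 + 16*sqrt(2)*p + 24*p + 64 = (p - 8)*(p + 2)*(p - 2*sqrt(2))*(p + sqrt(2))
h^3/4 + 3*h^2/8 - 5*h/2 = h*(h/4 + 1)*(h - 5/2)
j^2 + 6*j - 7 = (j - 1)*(j + 7)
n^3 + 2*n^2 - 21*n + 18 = (n - 3)*(n - 1)*(n + 6)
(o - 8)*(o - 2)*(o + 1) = o^3 - 9*o^2 + 6*o + 16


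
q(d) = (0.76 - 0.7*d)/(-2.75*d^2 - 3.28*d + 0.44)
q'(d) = (0.76 - 0.7*d)*(5.5*d + 3.28)/(-2.75*d^2 - 3.28*d + 0.44)^2 - 0.7/(-2.75*d^2 - 3.28*d + 0.44) = (-1.925*d^2 + 4.18*d + 2.1848)/(7.5625*d^4 + 18.04*d^3 + 8.3384*d^2 - 2.8864*d + 0.1936)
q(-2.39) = -0.33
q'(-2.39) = -0.34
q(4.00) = 0.04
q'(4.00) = -0.00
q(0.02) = 2.00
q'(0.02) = 16.27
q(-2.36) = -0.34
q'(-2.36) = -0.36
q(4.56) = 0.03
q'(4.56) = -0.00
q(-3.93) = -0.12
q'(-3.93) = -0.05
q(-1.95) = -0.59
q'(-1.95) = -1.01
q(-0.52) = 0.80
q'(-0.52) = -0.26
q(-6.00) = -0.06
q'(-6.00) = -0.01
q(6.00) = 0.03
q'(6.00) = -0.00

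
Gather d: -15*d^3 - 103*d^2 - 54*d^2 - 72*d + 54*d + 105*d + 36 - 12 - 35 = -15*d^3 - 157*d^2 + 87*d - 11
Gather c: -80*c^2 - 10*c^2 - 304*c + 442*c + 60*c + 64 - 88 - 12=-90*c^2 + 198*c - 36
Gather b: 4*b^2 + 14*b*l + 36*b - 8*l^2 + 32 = 4*b^2 + b*(14*l + 36) - 8*l^2 + 32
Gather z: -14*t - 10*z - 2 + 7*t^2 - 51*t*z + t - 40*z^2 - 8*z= 7*t^2 - 13*t - 40*z^2 + z*(-51*t - 18) - 2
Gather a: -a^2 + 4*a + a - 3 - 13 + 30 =-a^2 + 5*a + 14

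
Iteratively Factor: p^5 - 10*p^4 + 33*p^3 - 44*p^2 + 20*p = (p)*(p^4 - 10*p^3 + 33*p^2 - 44*p + 20) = p*(p - 1)*(p^3 - 9*p^2 + 24*p - 20) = p*(p - 2)*(p - 1)*(p^2 - 7*p + 10) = p*(p - 2)^2*(p - 1)*(p - 5)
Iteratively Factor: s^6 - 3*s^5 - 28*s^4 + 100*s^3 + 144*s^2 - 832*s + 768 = (s - 2)*(s^5 - s^4 - 30*s^3 + 40*s^2 + 224*s - 384) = (s - 2)^2*(s^4 + s^3 - 28*s^2 - 16*s + 192) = (s - 4)*(s - 2)^2*(s^3 + 5*s^2 - 8*s - 48) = (s - 4)*(s - 3)*(s - 2)^2*(s^2 + 8*s + 16) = (s - 4)*(s - 3)*(s - 2)^2*(s + 4)*(s + 4)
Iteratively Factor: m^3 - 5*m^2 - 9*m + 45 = (m + 3)*(m^2 - 8*m + 15) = (m - 5)*(m + 3)*(m - 3)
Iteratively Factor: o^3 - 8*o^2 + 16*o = (o - 4)*(o^2 - 4*o) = o*(o - 4)*(o - 4)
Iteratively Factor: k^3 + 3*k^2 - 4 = (k - 1)*(k^2 + 4*k + 4) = (k - 1)*(k + 2)*(k + 2)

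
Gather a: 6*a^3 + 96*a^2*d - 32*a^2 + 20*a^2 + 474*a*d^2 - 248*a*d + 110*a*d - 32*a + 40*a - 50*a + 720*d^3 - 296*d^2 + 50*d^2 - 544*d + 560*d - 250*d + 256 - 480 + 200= 6*a^3 + a^2*(96*d - 12) + a*(474*d^2 - 138*d - 42) + 720*d^3 - 246*d^2 - 234*d - 24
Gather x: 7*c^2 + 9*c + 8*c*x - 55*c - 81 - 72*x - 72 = 7*c^2 - 46*c + x*(8*c - 72) - 153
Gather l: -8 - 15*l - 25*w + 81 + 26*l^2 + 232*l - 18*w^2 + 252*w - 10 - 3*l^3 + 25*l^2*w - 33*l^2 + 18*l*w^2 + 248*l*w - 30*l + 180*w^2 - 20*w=-3*l^3 + l^2*(25*w - 7) + l*(18*w^2 + 248*w + 187) + 162*w^2 + 207*w + 63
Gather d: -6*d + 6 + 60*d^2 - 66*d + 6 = 60*d^2 - 72*d + 12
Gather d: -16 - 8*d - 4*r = -8*d - 4*r - 16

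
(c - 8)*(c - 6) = c^2 - 14*c + 48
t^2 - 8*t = t*(t - 8)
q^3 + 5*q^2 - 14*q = q*(q - 2)*(q + 7)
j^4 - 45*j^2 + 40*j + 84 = (j - 6)*(j - 2)*(j + 1)*(j + 7)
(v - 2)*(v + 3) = v^2 + v - 6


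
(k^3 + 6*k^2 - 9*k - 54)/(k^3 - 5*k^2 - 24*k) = (k^2 + 3*k - 18)/(k*(k - 8))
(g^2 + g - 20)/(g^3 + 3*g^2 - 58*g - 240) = (g - 4)/(g^2 - 2*g - 48)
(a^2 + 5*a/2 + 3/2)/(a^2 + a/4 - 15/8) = 4*(a + 1)/(4*a - 5)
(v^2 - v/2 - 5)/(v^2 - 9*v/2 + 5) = (v + 2)/(v - 2)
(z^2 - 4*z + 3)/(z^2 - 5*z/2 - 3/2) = 2*(z - 1)/(2*z + 1)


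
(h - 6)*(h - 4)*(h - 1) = h^3 - 11*h^2 + 34*h - 24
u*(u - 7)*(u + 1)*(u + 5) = u^4 - u^3 - 37*u^2 - 35*u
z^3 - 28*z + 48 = (z - 4)*(z - 2)*(z + 6)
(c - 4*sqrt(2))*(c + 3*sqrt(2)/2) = c^2 - 5*sqrt(2)*c/2 - 12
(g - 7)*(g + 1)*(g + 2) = g^3 - 4*g^2 - 19*g - 14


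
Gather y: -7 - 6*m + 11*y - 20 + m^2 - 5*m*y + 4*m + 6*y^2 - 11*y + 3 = m^2 - 5*m*y - 2*m + 6*y^2 - 24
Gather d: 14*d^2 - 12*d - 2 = 14*d^2 - 12*d - 2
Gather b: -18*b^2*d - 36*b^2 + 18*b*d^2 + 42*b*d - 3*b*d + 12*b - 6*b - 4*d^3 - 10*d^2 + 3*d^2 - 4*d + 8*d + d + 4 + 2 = b^2*(-18*d - 36) + b*(18*d^2 + 39*d + 6) - 4*d^3 - 7*d^2 + 5*d + 6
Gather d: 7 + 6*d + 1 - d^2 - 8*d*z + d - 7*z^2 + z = -d^2 + d*(7 - 8*z) - 7*z^2 + z + 8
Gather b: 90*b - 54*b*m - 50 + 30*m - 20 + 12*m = b*(90 - 54*m) + 42*m - 70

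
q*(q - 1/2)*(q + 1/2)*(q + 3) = q^4 + 3*q^3 - q^2/4 - 3*q/4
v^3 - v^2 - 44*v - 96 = (v - 8)*(v + 3)*(v + 4)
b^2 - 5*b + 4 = (b - 4)*(b - 1)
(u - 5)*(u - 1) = u^2 - 6*u + 5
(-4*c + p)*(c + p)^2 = -4*c^3 - 7*c^2*p - 2*c*p^2 + p^3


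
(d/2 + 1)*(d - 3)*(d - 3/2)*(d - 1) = d^4/2 - 7*d^3/4 - d^2 + 27*d/4 - 9/2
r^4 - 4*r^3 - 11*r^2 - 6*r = r*(r - 6)*(r + 1)^2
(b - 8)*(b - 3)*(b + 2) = b^3 - 9*b^2 + 2*b + 48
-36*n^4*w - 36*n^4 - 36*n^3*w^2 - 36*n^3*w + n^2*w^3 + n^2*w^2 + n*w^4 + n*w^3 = (-6*n + w)*(n + w)*(6*n + w)*(n*w + n)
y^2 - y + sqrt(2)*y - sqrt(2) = (y - 1)*(y + sqrt(2))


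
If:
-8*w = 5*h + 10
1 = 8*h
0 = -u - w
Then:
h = 1/8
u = 85/64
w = -85/64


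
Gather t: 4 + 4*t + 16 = 4*t + 20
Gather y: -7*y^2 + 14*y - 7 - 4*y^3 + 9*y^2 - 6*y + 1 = -4*y^3 + 2*y^2 + 8*y - 6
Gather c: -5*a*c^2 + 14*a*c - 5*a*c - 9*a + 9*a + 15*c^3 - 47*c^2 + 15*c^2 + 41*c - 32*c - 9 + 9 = 15*c^3 + c^2*(-5*a - 32) + c*(9*a + 9)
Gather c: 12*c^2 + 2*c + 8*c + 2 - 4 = 12*c^2 + 10*c - 2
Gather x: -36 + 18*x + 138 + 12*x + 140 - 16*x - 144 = 14*x + 98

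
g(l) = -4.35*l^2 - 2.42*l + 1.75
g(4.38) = -92.30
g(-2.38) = -17.13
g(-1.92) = -9.64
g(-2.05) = -11.57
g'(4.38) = -40.53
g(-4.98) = -94.08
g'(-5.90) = 48.91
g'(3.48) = -32.70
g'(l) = -8.7*l - 2.42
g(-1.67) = -6.34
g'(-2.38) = 18.29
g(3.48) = -59.35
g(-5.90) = -135.40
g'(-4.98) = 40.91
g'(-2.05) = 15.42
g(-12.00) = -595.61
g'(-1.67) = 12.11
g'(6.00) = -54.62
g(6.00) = -169.37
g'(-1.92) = 14.28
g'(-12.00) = 101.98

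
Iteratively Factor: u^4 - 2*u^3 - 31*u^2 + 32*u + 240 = (u + 3)*(u^3 - 5*u^2 - 16*u + 80) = (u + 3)*(u + 4)*(u^2 - 9*u + 20) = (u - 4)*(u + 3)*(u + 4)*(u - 5)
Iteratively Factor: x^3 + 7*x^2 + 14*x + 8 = (x + 2)*(x^2 + 5*x + 4) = (x + 2)*(x + 4)*(x + 1)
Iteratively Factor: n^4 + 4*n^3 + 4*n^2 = (n)*(n^3 + 4*n^2 + 4*n) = n*(n + 2)*(n^2 + 2*n) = n^2*(n + 2)*(n + 2)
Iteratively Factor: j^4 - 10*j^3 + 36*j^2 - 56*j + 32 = (j - 2)*(j^3 - 8*j^2 + 20*j - 16) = (j - 4)*(j - 2)*(j^2 - 4*j + 4) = (j - 4)*(j - 2)^2*(j - 2)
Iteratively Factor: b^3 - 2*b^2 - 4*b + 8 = (b - 2)*(b^2 - 4) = (b - 2)^2*(b + 2)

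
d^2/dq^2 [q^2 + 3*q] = 2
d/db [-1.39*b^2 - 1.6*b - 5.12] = -2.78*b - 1.6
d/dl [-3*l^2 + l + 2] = 1 - 6*l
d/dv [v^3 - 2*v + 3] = 3*v^2 - 2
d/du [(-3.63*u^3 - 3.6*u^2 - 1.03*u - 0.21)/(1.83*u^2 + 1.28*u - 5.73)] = (-6.6429*u^4 - 9.2928*u^3 + 59.6766*u^2 + 42.0246*u + 6.1707)/(3.3489*u^4 + 4.6848*u^3 - 19.3334*u^2 - 14.6688*u + 32.8329)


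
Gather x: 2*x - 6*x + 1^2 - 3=-4*x - 2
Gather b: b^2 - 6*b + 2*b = b^2 - 4*b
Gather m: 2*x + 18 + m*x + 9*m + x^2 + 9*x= m*(x + 9) + x^2 + 11*x + 18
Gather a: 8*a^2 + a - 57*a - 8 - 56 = 8*a^2 - 56*a - 64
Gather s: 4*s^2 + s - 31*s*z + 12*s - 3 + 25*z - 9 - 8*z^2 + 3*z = 4*s^2 + s*(13 - 31*z) - 8*z^2 + 28*z - 12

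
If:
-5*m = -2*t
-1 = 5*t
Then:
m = -2/25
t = -1/5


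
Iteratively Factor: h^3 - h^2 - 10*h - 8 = (h - 4)*(h^2 + 3*h + 2) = (h - 4)*(h + 2)*(h + 1)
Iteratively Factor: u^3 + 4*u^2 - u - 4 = (u - 1)*(u^2 + 5*u + 4) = (u - 1)*(u + 4)*(u + 1)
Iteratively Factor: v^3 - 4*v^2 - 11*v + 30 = (v - 2)*(v^2 - 2*v - 15) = (v - 5)*(v - 2)*(v + 3)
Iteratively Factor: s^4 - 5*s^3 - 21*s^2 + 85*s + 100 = (s - 5)*(s^3 - 21*s - 20) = (s - 5)^2*(s^2 + 5*s + 4) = (s - 5)^2*(s + 4)*(s + 1)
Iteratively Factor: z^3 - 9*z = (z - 3)*(z^2 + 3*z) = z*(z - 3)*(z + 3)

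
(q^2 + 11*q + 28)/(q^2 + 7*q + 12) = (q + 7)/(q + 3)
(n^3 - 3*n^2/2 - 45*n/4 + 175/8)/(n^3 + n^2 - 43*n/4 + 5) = (4*n^2 + 4*n - 35)/(2*(2*n^2 + 7*n - 4))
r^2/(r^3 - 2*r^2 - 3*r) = r/(r^2 - 2*r - 3)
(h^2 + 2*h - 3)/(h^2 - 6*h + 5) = (h + 3)/(h - 5)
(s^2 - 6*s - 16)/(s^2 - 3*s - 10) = (s - 8)/(s - 5)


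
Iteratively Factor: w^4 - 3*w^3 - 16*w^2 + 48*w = (w)*(w^3 - 3*w^2 - 16*w + 48) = w*(w - 4)*(w^2 + w - 12) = w*(w - 4)*(w + 4)*(w - 3)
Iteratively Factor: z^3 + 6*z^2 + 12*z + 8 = (z + 2)*(z^2 + 4*z + 4) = (z + 2)^2*(z + 2)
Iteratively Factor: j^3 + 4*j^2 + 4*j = (j + 2)*(j^2 + 2*j) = (j + 2)^2*(j)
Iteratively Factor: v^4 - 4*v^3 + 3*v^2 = (v)*(v^3 - 4*v^2 + 3*v) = v*(v - 1)*(v^2 - 3*v) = v*(v - 3)*(v - 1)*(v)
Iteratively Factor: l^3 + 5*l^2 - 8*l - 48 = (l + 4)*(l^2 + l - 12) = (l - 3)*(l + 4)*(l + 4)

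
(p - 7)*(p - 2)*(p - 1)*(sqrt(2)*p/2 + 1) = sqrt(2)*p^4/2 - 5*sqrt(2)*p^3 + p^3 - 10*p^2 + 23*sqrt(2)*p^2/2 - 7*sqrt(2)*p + 23*p - 14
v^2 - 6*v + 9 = (v - 3)^2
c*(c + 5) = c^2 + 5*c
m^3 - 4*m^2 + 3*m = m*(m - 3)*(m - 1)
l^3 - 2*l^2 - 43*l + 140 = (l - 5)*(l - 4)*(l + 7)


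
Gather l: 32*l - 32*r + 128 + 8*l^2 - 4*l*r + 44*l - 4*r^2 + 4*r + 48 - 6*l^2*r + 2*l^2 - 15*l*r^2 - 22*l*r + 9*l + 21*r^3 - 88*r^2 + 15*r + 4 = l^2*(10 - 6*r) + l*(-15*r^2 - 26*r + 85) + 21*r^3 - 92*r^2 - 13*r + 180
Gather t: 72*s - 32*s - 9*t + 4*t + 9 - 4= 40*s - 5*t + 5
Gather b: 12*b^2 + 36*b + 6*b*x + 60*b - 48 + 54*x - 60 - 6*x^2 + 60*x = 12*b^2 + b*(6*x + 96) - 6*x^2 + 114*x - 108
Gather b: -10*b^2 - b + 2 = -10*b^2 - b + 2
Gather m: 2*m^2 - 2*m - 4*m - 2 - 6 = 2*m^2 - 6*m - 8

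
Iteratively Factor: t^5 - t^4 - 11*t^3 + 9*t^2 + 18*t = (t - 2)*(t^4 + t^3 - 9*t^2 - 9*t) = (t - 3)*(t - 2)*(t^3 + 4*t^2 + 3*t) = (t - 3)*(t - 2)*(t + 1)*(t^2 + 3*t) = t*(t - 3)*(t - 2)*(t + 1)*(t + 3)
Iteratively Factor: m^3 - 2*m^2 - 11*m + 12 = (m - 1)*(m^2 - m - 12) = (m - 1)*(m + 3)*(m - 4)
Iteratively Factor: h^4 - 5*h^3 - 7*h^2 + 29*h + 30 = (h - 3)*(h^3 - 2*h^2 - 13*h - 10) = (h - 3)*(h + 1)*(h^2 - 3*h - 10) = (h - 5)*(h - 3)*(h + 1)*(h + 2)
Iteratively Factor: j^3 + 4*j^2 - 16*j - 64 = (j + 4)*(j^2 - 16) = (j + 4)^2*(j - 4)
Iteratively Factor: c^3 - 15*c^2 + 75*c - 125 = (c - 5)*(c^2 - 10*c + 25) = (c - 5)^2*(c - 5)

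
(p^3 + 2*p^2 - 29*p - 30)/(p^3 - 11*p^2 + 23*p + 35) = (p + 6)/(p - 7)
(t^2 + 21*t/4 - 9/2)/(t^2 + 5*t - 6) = (t - 3/4)/(t - 1)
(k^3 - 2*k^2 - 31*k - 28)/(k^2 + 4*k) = k - 6 - 7/k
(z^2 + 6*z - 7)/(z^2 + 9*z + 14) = (z - 1)/(z + 2)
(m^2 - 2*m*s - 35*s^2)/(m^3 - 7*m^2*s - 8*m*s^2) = (-m^2 + 2*m*s + 35*s^2)/(m*(-m^2 + 7*m*s + 8*s^2))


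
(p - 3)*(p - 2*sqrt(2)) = p^2 - 3*p - 2*sqrt(2)*p + 6*sqrt(2)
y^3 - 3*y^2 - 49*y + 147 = (y - 7)*(y - 3)*(y + 7)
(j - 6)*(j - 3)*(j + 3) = j^3 - 6*j^2 - 9*j + 54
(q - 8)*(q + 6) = q^2 - 2*q - 48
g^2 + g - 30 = (g - 5)*(g + 6)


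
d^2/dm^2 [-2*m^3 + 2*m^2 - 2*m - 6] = 4 - 12*m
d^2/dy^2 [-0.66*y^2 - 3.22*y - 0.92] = -1.32000000000000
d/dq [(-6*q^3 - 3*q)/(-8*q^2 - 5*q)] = 12*(4*q^2 + 5*q - 2)/(64*q^2 + 80*q + 25)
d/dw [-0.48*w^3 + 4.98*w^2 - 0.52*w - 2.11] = -1.44*w^2 + 9.96*w - 0.52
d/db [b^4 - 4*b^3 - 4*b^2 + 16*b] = 4*b^3 - 12*b^2 - 8*b + 16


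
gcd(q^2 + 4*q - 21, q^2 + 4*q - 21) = q^2 + 4*q - 21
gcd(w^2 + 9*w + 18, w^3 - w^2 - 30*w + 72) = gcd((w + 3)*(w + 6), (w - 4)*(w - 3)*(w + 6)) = w + 6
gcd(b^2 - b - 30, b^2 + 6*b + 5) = b + 5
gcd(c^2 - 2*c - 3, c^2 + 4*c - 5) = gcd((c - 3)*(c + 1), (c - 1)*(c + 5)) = 1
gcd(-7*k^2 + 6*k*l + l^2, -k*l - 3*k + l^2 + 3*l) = k - l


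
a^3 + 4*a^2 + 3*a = a*(a + 1)*(a + 3)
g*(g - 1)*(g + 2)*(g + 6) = g^4 + 7*g^3 + 4*g^2 - 12*g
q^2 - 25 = (q - 5)*(q + 5)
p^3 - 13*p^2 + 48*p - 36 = (p - 6)^2*(p - 1)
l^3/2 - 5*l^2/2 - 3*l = l*(l/2 + 1/2)*(l - 6)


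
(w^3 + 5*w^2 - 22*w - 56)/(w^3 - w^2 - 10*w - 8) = (w + 7)/(w + 1)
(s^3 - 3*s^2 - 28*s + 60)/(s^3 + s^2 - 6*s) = (s^2 - s - 30)/(s*(s + 3))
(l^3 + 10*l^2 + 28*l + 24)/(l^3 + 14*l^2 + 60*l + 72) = (l + 2)/(l + 6)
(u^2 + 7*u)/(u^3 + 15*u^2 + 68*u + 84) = u/(u^2 + 8*u + 12)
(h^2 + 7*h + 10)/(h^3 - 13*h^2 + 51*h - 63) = (h^2 + 7*h + 10)/(h^3 - 13*h^2 + 51*h - 63)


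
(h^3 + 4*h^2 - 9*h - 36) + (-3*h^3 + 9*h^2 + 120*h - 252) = -2*h^3 + 13*h^2 + 111*h - 288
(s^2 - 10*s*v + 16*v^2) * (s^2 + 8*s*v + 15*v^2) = s^4 - 2*s^3*v - 49*s^2*v^2 - 22*s*v^3 + 240*v^4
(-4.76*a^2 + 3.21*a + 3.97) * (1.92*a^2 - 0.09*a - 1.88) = -9.1392*a^4 + 6.5916*a^3 + 16.2823*a^2 - 6.3921*a - 7.4636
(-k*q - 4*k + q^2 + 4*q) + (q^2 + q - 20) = -k*q - 4*k + 2*q^2 + 5*q - 20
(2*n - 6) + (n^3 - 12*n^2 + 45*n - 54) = n^3 - 12*n^2 + 47*n - 60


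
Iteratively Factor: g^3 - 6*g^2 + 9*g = (g - 3)*(g^2 - 3*g) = g*(g - 3)*(g - 3)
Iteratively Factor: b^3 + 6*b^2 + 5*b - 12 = (b - 1)*(b^2 + 7*b + 12) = (b - 1)*(b + 4)*(b + 3)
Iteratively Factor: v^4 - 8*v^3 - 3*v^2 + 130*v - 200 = (v - 5)*(v^3 - 3*v^2 - 18*v + 40) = (v - 5)*(v - 2)*(v^2 - v - 20) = (v - 5)*(v - 2)*(v + 4)*(v - 5)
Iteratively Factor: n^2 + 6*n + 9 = (n + 3)*(n + 3)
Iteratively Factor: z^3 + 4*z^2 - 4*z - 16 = (z + 2)*(z^2 + 2*z - 8) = (z + 2)*(z + 4)*(z - 2)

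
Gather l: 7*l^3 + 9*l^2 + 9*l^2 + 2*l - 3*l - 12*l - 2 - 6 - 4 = 7*l^3 + 18*l^2 - 13*l - 12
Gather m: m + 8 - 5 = m + 3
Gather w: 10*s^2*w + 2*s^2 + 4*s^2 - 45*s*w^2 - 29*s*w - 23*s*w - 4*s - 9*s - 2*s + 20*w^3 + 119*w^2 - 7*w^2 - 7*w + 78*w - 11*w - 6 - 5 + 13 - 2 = 6*s^2 - 15*s + 20*w^3 + w^2*(112 - 45*s) + w*(10*s^2 - 52*s + 60)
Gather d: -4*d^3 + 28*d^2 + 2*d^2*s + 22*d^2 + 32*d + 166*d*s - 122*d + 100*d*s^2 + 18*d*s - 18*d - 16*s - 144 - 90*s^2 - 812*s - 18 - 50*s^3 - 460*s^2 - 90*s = -4*d^3 + d^2*(2*s + 50) + d*(100*s^2 + 184*s - 108) - 50*s^3 - 550*s^2 - 918*s - 162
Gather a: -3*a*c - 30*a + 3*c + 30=a*(-3*c - 30) + 3*c + 30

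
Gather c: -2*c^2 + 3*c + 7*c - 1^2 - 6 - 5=-2*c^2 + 10*c - 12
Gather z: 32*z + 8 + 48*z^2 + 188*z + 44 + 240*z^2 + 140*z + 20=288*z^2 + 360*z + 72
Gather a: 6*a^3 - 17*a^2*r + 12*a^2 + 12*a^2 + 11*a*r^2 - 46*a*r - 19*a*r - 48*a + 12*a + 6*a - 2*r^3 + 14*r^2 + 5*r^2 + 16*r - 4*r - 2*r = 6*a^3 + a^2*(24 - 17*r) + a*(11*r^2 - 65*r - 30) - 2*r^3 + 19*r^2 + 10*r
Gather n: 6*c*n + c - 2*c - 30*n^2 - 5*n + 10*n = -c - 30*n^2 + n*(6*c + 5)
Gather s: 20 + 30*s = 30*s + 20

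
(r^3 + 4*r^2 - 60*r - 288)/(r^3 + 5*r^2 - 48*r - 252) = (r - 8)/(r - 7)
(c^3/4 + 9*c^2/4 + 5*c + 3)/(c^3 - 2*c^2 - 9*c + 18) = (c^3 + 9*c^2 + 20*c + 12)/(4*(c^3 - 2*c^2 - 9*c + 18))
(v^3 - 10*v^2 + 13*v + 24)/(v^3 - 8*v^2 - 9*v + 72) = (v + 1)/(v + 3)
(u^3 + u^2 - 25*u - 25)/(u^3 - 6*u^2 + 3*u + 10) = (u + 5)/(u - 2)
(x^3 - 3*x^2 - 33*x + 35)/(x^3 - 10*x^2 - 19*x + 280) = (x - 1)/(x - 8)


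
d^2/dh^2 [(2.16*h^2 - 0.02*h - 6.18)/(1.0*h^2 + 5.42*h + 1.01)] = (-23.4544*h^3 - 50.1696*h^2 - 200.8524*h - 345.982904)/(1.0*h^6 + 16.26*h^5 + 91.1592*h^4 + 192.065288*h^3 + 92.070792*h^2 + 16.586826*h + 1.030301)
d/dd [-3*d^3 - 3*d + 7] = -9*d^2 - 3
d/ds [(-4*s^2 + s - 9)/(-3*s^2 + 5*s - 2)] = (-17*s^2 - 38*s + 43)/(9*s^4 - 30*s^3 + 37*s^2 - 20*s + 4)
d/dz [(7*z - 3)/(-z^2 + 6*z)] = (7*z^2 - 6*z + 18)/(z^2*(z^2 - 12*z + 36))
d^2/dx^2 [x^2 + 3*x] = 2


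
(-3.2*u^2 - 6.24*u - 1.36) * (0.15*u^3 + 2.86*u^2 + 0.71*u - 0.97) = -0.48*u^5 - 10.088*u^4 - 20.3224*u^3 - 5.216*u^2 + 5.0872*u + 1.3192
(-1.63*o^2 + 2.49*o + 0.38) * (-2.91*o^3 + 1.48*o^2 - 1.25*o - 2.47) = 4.7433*o^5 - 9.6583*o^4 + 4.6169*o^3 + 1.476*o^2 - 6.6253*o - 0.9386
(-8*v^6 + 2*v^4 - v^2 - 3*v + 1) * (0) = 0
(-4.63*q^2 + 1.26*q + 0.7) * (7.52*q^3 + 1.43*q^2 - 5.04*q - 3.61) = -34.8176*q^5 + 2.8543*q^4 + 30.401*q^3 + 11.3649*q^2 - 8.0766*q - 2.527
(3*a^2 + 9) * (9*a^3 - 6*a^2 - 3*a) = 27*a^5 - 18*a^4 + 72*a^3 - 54*a^2 - 27*a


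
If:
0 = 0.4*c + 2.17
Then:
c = -5.42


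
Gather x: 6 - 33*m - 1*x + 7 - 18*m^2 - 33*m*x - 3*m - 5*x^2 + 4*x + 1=-18*m^2 - 36*m - 5*x^2 + x*(3 - 33*m) + 14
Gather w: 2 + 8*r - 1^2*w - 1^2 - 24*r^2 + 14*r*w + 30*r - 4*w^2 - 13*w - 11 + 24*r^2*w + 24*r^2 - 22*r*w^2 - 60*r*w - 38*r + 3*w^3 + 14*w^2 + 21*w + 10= 3*w^3 + w^2*(10 - 22*r) + w*(24*r^2 - 46*r + 7)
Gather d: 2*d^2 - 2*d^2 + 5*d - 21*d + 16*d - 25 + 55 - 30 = 0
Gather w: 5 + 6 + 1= 12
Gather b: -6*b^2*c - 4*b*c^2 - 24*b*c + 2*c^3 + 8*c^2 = -6*b^2*c + b*(-4*c^2 - 24*c) + 2*c^3 + 8*c^2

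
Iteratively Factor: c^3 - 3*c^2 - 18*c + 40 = (c - 5)*(c^2 + 2*c - 8) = (c - 5)*(c - 2)*(c + 4)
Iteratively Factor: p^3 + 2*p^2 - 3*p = (p + 3)*(p^2 - p) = (p - 1)*(p + 3)*(p)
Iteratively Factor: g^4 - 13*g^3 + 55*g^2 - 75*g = (g)*(g^3 - 13*g^2 + 55*g - 75) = g*(g - 3)*(g^2 - 10*g + 25) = g*(g - 5)*(g - 3)*(g - 5)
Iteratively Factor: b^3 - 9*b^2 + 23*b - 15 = (b - 3)*(b^2 - 6*b + 5) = (b - 5)*(b - 3)*(b - 1)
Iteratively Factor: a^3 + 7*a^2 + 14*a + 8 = (a + 1)*(a^2 + 6*a + 8) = (a + 1)*(a + 4)*(a + 2)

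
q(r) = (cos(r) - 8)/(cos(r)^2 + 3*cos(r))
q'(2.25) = -4.75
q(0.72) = -2.57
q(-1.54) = -85.39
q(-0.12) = -1.77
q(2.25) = 5.79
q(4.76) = -54.83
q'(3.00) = -0.26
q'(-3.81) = -2.22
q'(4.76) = 1175.56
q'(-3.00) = 0.26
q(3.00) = 4.52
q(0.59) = -2.25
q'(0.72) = -2.94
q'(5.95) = 0.90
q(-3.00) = 4.52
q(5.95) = -1.89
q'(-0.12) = 0.30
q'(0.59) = -2.01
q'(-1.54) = 2810.87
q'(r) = (2*sin(r)*cos(r) + 3*sin(r))*(cos(r) - 8)/(cos(r)^2 + 3*cos(r))^2 - sin(r)/(cos(r)^2 + 3*cos(r))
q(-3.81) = 5.05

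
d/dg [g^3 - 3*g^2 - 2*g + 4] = 3*g^2 - 6*g - 2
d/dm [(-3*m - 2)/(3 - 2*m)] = -13/(2*m - 3)^2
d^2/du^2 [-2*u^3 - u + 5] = -12*u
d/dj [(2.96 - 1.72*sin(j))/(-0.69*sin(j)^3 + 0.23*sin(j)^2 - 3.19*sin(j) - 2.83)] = (-2.3736*sin(j)^3 + 6.5228*sin(j)^2 - 1.3616*sin(j) + 14.31)*cos(j)/(0.4761*sin(j)^6 - 0.3174*sin(j)^5 + 4.4551*sin(j)^4 + 2.438*sin(j)^3 + 8.8743*sin(j)^2 + 18.0554*sin(j) + 8.0089)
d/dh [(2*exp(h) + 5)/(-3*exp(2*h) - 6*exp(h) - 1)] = (6*exp(2*h) + 30*exp(h) + 28)*exp(h)/(9*exp(4*h) + 36*exp(3*h) + 42*exp(2*h) + 12*exp(h) + 1)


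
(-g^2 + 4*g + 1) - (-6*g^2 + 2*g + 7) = 5*g^2 + 2*g - 6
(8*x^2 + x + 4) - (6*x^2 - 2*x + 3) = 2*x^2 + 3*x + 1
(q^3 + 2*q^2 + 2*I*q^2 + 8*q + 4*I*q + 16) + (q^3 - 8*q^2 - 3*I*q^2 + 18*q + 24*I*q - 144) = 2*q^3 - 6*q^2 - I*q^2 + 26*q + 28*I*q - 128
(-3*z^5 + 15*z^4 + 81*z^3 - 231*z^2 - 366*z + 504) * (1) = -3*z^5 + 15*z^4 + 81*z^3 - 231*z^2 - 366*z + 504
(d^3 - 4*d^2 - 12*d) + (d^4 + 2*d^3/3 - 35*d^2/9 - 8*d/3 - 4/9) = d^4 + 5*d^3/3 - 71*d^2/9 - 44*d/3 - 4/9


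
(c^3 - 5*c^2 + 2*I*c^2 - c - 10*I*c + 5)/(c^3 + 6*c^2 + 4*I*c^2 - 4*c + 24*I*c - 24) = (c^3 + c^2*(-5 + 2*I) + c*(-1 - 10*I) + 5)/(c^3 + c^2*(6 + 4*I) + c*(-4 + 24*I) - 24)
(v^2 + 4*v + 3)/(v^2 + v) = (v + 3)/v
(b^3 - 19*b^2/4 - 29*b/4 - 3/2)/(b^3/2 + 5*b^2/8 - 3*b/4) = 2*(4*b^3 - 19*b^2 - 29*b - 6)/(b*(4*b^2 + 5*b - 6))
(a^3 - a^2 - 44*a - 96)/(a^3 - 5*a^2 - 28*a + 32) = (a + 3)/(a - 1)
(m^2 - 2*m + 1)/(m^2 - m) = (m - 1)/m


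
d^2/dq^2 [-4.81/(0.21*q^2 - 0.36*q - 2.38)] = (-0.424242*q^2 + 0.727272*q + 4.81*(0.42*q - 0.36)*(0.84*q - 0.72) + 4.808076)/(-0.21*q^2 + 0.36*q + 2.38)^3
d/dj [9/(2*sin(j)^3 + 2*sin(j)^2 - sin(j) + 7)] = 9*(-6*sin(j)^2 - 4*sin(j) + 1)*cos(j)/(2*sin(j)^3 + 2*sin(j)^2 - sin(j) + 7)^2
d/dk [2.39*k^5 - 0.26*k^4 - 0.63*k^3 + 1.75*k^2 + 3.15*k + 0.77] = 11.95*k^4 - 1.04*k^3 - 1.89*k^2 + 3.5*k + 3.15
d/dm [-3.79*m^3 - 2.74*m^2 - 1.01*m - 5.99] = -11.37*m^2 - 5.48*m - 1.01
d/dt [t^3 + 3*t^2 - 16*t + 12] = 3*t^2 + 6*t - 16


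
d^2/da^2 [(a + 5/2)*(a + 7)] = 2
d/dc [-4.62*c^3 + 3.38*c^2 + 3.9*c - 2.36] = -13.86*c^2 + 6.76*c + 3.9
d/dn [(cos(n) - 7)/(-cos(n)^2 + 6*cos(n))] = (-sin(n) - 42*sin(n)/cos(n)^2 + 14*tan(n))/(cos(n) - 6)^2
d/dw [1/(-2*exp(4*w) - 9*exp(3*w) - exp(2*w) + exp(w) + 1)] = (8*exp(3*w) + 27*exp(2*w) + 2*exp(w) - 1)*exp(w)/(2*exp(4*w) + 9*exp(3*w) + exp(2*w) - exp(w) - 1)^2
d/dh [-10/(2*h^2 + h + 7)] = 10*(4*h + 1)/(2*h^2 + h + 7)^2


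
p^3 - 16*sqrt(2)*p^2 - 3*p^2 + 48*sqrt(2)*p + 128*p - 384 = (p - 3)*(p - 8*sqrt(2))^2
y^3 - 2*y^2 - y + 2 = (y - 2)*(y - 1)*(y + 1)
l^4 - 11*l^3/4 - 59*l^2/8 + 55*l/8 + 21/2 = (l - 4)*(l - 3/2)*(l + 1)*(l + 7/4)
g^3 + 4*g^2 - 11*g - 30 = (g - 3)*(g + 2)*(g + 5)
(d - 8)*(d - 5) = d^2 - 13*d + 40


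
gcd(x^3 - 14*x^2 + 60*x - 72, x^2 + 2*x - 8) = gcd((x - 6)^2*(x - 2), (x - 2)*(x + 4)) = x - 2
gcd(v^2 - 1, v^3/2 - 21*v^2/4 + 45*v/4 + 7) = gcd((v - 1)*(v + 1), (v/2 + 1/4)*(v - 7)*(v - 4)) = 1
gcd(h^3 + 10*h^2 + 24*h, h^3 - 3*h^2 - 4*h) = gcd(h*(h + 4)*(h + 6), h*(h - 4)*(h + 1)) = h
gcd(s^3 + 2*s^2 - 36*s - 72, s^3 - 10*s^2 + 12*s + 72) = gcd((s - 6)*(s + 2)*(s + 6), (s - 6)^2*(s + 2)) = s^2 - 4*s - 12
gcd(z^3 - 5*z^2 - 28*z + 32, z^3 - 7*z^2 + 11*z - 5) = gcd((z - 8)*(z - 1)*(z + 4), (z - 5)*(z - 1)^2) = z - 1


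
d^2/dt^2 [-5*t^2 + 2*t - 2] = -10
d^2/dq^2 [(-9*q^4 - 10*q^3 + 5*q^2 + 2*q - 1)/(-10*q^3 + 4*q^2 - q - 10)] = 2*(-46*q^6 - 3708*q^5 - 6063*q^4 + 4278*q^3 + 6378*q^2 + 2448*q - 439)/(1000*q^9 - 1200*q^8 + 780*q^7 + 2696*q^6 - 2322*q^5 + 1068*q^4 + 2761*q^3 - 1170*q^2 + 300*q + 1000)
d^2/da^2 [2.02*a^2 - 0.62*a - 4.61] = 4.04000000000000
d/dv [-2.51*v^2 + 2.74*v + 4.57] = 2.74 - 5.02*v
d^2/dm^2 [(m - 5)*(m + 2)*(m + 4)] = 6*m + 2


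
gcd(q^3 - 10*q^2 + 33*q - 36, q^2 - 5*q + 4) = q - 4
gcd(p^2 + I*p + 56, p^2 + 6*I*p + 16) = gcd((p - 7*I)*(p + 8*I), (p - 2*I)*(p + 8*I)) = p + 8*I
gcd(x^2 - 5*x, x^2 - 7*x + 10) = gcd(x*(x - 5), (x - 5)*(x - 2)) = x - 5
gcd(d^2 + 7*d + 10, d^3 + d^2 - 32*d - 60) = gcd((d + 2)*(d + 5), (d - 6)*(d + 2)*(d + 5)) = d^2 + 7*d + 10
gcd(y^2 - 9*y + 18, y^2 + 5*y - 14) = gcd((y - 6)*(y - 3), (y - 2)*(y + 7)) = 1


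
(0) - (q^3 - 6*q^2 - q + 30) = -q^3 + 6*q^2 + q - 30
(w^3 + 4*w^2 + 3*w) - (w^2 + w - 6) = w^3 + 3*w^2 + 2*w + 6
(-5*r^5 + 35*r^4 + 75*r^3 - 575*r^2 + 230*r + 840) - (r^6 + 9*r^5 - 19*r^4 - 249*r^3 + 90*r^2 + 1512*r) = -r^6 - 14*r^5 + 54*r^4 + 324*r^3 - 665*r^2 - 1282*r + 840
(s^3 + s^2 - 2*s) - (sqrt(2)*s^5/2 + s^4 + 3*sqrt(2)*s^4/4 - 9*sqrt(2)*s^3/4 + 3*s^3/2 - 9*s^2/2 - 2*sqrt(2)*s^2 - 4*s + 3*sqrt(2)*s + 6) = -sqrt(2)*s^5/2 - 3*sqrt(2)*s^4/4 - s^4 - s^3/2 + 9*sqrt(2)*s^3/4 + 2*sqrt(2)*s^2 + 11*s^2/2 - 3*sqrt(2)*s + 2*s - 6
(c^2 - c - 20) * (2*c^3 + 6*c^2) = 2*c^5 + 4*c^4 - 46*c^3 - 120*c^2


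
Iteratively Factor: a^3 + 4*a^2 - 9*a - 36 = (a - 3)*(a^2 + 7*a + 12) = (a - 3)*(a + 4)*(a + 3)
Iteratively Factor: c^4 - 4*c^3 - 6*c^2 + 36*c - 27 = (c + 3)*(c^3 - 7*c^2 + 15*c - 9) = (c - 1)*(c + 3)*(c^2 - 6*c + 9) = (c - 3)*(c - 1)*(c + 3)*(c - 3)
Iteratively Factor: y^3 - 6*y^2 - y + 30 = (y - 3)*(y^2 - 3*y - 10) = (y - 5)*(y - 3)*(y + 2)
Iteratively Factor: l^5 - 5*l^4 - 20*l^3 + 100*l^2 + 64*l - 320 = (l - 5)*(l^4 - 20*l^2 + 64) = (l - 5)*(l + 2)*(l^3 - 2*l^2 - 16*l + 32) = (l - 5)*(l - 4)*(l + 2)*(l^2 + 2*l - 8) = (l - 5)*(l - 4)*(l + 2)*(l + 4)*(l - 2)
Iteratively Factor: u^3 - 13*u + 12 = (u + 4)*(u^2 - 4*u + 3) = (u - 3)*(u + 4)*(u - 1)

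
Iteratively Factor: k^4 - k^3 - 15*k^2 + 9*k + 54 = (k + 3)*(k^3 - 4*k^2 - 3*k + 18) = (k - 3)*(k + 3)*(k^2 - k - 6) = (k - 3)*(k + 2)*(k + 3)*(k - 3)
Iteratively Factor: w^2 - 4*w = (w - 4)*(w)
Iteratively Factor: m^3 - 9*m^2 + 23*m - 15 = (m - 1)*(m^2 - 8*m + 15) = (m - 5)*(m - 1)*(m - 3)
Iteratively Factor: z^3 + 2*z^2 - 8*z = (z + 4)*(z^2 - 2*z) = (z - 2)*(z + 4)*(z)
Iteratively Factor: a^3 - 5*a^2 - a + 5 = (a - 1)*(a^2 - 4*a - 5) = (a - 5)*(a - 1)*(a + 1)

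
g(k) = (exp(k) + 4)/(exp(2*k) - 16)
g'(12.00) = 0.00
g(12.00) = 0.00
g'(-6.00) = 0.00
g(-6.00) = -0.25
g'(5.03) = -0.01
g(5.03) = 0.01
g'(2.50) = -0.18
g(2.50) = 0.12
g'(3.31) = -0.05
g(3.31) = 0.04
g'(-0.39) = -0.06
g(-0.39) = -0.30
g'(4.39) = -0.01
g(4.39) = 0.01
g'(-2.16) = -0.01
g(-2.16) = -0.26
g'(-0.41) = -0.06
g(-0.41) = -0.30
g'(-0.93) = -0.03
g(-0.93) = -0.28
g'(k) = -2*(exp(k) + 4)*exp(2*k)/(exp(2*k) - 16)^2 + exp(k)/(exp(2*k) - 16) = -exp(k)/(exp(2*k) - 8*exp(k) + 16)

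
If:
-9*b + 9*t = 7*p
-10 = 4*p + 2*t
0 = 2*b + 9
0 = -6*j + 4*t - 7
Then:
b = -9/2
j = -213/50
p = -9/50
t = -116/25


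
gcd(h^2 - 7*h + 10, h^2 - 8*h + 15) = h - 5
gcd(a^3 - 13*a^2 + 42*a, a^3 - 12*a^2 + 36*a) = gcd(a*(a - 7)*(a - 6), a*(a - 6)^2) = a^2 - 6*a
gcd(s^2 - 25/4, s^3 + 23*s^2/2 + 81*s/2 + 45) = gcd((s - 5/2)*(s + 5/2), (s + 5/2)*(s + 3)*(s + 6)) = s + 5/2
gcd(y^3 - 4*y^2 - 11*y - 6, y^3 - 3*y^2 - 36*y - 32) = y + 1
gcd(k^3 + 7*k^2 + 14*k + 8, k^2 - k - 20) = k + 4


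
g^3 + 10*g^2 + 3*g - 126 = (g - 3)*(g + 6)*(g + 7)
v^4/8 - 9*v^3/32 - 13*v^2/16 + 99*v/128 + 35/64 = (v/4 + 1/2)*(v/2 + 1/4)*(v - 7/2)*(v - 5/4)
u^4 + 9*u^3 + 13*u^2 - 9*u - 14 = (u - 1)*(u + 1)*(u + 2)*(u + 7)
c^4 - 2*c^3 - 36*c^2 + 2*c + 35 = (c - 7)*(c - 1)*(c + 1)*(c + 5)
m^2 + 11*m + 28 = (m + 4)*(m + 7)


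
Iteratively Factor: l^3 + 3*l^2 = (l)*(l^2 + 3*l) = l^2*(l + 3)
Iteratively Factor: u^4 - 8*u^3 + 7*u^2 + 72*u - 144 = (u - 4)*(u^3 - 4*u^2 - 9*u + 36) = (u - 4)^2*(u^2 - 9) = (u - 4)^2*(u + 3)*(u - 3)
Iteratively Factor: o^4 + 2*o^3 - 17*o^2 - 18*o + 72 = (o + 3)*(o^3 - o^2 - 14*o + 24) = (o + 3)*(o + 4)*(o^2 - 5*o + 6) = (o - 2)*(o + 3)*(o + 4)*(o - 3)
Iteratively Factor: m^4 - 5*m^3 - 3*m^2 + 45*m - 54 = (m - 3)*(m^3 - 2*m^2 - 9*m + 18) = (m - 3)*(m + 3)*(m^2 - 5*m + 6) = (m - 3)^2*(m + 3)*(m - 2)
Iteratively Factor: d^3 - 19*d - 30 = (d + 2)*(d^2 - 2*d - 15) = (d - 5)*(d + 2)*(d + 3)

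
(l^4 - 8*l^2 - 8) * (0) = 0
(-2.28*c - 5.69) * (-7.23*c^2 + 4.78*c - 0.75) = 16.4844*c^3 + 30.2403*c^2 - 25.4882*c + 4.2675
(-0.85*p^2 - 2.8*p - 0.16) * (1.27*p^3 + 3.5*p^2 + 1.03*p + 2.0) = -1.0795*p^5 - 6.531*p^4 - 10.8787*p^3 - 5.144*p^2 - 5.7648*p - 0.32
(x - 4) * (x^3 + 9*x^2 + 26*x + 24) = x^4 + 5*x^3 - 10*x^2 - 80*x - 96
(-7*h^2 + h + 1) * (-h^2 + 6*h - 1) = 7*h^4 - 43*h^3 + 12*h^2 + 5*h - 1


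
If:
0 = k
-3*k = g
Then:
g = 0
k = 0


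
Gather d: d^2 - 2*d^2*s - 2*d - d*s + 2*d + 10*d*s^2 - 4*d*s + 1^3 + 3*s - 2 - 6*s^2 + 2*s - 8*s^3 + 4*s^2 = d^2*(1 - 2*s) + d*(10*s^2 - 5*s) - 8*s^3 - 2*s^2 + 5*s - 1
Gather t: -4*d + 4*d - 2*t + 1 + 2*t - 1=0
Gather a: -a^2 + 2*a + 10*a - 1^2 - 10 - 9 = -a^2 + 12*a - 20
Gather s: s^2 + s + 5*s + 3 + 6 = s^2 + 6*s + 9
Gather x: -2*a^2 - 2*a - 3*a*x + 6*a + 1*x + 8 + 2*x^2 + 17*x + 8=-2*a^2 + 4*a + 2*x^2 + x*(18 - 3*a) + 16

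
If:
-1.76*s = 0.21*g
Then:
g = -8.38095238095238*s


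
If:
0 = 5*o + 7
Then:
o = -7/5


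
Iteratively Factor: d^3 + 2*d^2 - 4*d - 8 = (d + 2)*(d^2 - 4) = (d + 2)^2*(d - 2)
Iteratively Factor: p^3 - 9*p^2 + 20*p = (p - 4)*(p^2 - 5*p) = (p - 5)*(p - 4)*(p)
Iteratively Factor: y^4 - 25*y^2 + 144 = (y - 3)*(y^3 + 3*y^2 - 16*y - 48) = (y - 4)*(y - 3)*(y^2 + 7*y + 12) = (y - 4)*(y - 3)*(y + 3)*(y + 4)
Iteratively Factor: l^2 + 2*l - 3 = (l + 3)*(l - 1)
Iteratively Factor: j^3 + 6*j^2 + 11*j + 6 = (j + 3)*(j^2 + 3*j + 2) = (j + 2)*(j + 3)*(j + 1)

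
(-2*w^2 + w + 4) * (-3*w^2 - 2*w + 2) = 6*w^4 + w^3 - 18*w^2 - 6*w + 8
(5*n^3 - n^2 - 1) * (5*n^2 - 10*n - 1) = 25*n^5 - 55*n^4 + 5*n^3 - 4*n^2 + 10*n + 1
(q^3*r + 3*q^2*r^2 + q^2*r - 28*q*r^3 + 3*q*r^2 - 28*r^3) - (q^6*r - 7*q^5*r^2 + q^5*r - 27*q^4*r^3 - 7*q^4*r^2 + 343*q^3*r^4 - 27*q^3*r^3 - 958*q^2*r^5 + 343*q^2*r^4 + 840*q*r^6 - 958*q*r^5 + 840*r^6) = -q^6*r + 7*q^5*r^2 - q^5*r + 27*q^4*r^3 + 7*q^4*r^2 - 343*q^3*r^4 + 27*q^3*r^3 + q^3*r + 958*q^2*r^5 - 343*q^2*r^4 + 3*q^2*r^2 + q^2*r - 840*q*r^6 + 958*q*r^5 - 28*q*r^3 + 3*q*r^2 - 840*r^6 - 28*r^3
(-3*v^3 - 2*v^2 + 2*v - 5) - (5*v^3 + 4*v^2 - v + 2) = -8*v^3 - 6*v^2 + 3*v - 7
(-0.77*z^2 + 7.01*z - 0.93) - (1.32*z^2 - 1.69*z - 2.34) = -2.09*z^2 + 8.7*z + 1.41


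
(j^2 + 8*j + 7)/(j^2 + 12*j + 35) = (j + 1)/(j + 5)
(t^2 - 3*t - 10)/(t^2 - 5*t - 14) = (t - 5)/(t - 7)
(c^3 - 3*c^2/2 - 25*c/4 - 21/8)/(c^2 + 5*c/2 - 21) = (c^2 + 2*c + 3/4)/(c + 6)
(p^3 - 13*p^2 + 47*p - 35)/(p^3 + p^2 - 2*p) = (p^2 - 12*p + 35)/(p*(p + 2))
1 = 1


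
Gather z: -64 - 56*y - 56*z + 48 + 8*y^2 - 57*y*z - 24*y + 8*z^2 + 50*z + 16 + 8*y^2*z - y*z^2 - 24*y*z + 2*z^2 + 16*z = 8*y^2 - 80*y + z^2*(10 - y) + z*(8*y^2 - 81*y + 10)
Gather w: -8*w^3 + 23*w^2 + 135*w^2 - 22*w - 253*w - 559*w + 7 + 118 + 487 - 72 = -8*w^3 + 158*w^2 - 834*w + 540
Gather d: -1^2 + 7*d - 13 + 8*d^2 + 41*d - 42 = 8*d^2 + 48*d - 56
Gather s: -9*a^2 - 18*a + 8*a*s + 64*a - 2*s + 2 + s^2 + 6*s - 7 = -9*a^2 + 46*a + s^2 + s*(8*a + 4) - 5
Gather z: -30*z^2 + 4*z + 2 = -30*z^2 + 4*z + 2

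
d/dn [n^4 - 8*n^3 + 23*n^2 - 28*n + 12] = 4*n^3 - 24*n^2 + 46*n - 28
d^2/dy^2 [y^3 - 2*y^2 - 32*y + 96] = 6*y - 4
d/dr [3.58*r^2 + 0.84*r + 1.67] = 7.16*r + 0.84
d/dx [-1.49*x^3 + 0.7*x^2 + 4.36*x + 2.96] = -4.47*x^2 + 1.4*x + 4.36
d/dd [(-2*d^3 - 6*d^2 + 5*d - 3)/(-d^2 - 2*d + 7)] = (2*d^4 + 8*d^3 - 25*d^2 - 90*d + 29)/(d^4 + 4*d^3 - 10*d^2 - 28*d + 49)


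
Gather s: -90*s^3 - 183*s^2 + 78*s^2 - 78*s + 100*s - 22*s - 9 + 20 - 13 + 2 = -90*s^3 - 105*s^2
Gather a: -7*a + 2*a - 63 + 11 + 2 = -5*a - 50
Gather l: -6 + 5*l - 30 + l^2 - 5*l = l^2 - 36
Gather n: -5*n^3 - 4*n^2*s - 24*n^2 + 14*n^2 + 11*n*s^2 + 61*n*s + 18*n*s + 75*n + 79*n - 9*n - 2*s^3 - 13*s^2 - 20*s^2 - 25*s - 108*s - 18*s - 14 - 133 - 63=-5*n^3 + n^2*(-4*s - 10) + n*(11*s^2 + 79*s + 145) - 2*s^3 - 33*s^2 - 151*s - 210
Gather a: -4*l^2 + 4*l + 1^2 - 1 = -4*l^2 + 4*l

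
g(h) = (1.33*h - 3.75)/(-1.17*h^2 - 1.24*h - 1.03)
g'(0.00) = -5.67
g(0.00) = 3.64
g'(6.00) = -0.00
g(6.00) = -0.08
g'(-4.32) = 0.20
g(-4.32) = 0.54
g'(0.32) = -3.62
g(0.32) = 2.15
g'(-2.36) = 1.09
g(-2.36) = 1.49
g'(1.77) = -0.35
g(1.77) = 0.20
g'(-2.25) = 1.25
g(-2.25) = 1.62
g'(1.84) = -0.32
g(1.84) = 0.18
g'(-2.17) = 1.37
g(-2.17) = 1.72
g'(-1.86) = 2.04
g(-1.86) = 2.25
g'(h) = (1.33*h - 3.75)*(2.34*h + 1.24)/(-1.17*h^2 - 1.24*h - 1.03)^2 + 1.33/(-1.17*h^2 - 1.24*h - 1.03) = (1.5561*h^2 - 8.775*h - 6.0199)/(1.3689*h^4 + 2.9016*h^3 + 3.9478*h^2 + 2.5544*h + 1.0609)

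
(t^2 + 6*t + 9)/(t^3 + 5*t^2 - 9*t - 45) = (t + 3)/(t^2 + 2*t - 15)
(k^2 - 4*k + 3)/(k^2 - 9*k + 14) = (k^2 - 4*k + 3)/(k^2 - 9*k + 14)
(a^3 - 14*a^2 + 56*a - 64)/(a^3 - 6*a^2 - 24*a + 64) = (a - 4)/(a + 4)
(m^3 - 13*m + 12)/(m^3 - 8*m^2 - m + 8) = (m^2 + m - 12)/(m^2 - 7*m - 8)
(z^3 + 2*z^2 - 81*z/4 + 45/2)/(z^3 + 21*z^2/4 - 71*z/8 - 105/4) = 2*(2*z - 3)/(4*z + 7)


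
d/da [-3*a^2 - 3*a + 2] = -6*a - 3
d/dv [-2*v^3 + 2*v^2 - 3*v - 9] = -6*v^2 + 4*v - 3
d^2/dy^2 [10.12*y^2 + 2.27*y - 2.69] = 20.2400000000000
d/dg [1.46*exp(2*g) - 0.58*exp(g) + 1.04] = (2.92*exp(g) - 0.58)*exp(g)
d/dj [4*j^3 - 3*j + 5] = 12*j^2 - 3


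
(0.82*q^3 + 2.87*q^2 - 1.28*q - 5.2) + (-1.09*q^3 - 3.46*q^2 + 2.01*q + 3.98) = -0.27*q^3 - 0.59*q^2 + 0.73*q - 1.22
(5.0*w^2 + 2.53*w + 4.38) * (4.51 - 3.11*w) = -15.55*w^3 + 14.6817*w^2 - 2.2115*w + 19.7538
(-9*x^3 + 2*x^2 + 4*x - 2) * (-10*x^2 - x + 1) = 90*x^5 - 11*x^4 - 51*x^3 + 18*x^2 + 6*x - 2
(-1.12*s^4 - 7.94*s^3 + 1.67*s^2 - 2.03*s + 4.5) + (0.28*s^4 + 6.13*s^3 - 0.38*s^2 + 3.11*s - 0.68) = -0.84*s^4 - 1.81*s^3 + 1.29*s^2 + 1.08*s + 3.82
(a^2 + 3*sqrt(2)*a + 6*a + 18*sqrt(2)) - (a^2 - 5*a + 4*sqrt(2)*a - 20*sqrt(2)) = -sqrt(2)*a + 11*a + 38*sqrt(2)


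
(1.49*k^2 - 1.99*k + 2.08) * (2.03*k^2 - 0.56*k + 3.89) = 3.0247*k^4 - 4.8741*k^3 + 11.1329*k^2 - 8.9059*k + 8.0912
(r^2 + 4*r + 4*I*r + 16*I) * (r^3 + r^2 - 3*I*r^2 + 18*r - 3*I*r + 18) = r^5 + 5*r^4 + I*r^4 + 34*r^3 + 5*I*r^3 + 150*r^2 + 76*I*r^2 + 120*r + 360*I*r + 288*I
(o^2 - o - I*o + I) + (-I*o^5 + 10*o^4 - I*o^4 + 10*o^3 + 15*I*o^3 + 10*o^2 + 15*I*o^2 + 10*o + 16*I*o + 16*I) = -I*o^5 + 10*o^4 - I*o^4 + 10*o^3 + 15*I*o^3 + 11*o^2 + 15*I*o^2 + 9*o + 15*I*o + 17*I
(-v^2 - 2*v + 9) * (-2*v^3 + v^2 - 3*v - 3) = 2*v^5 + 3*v^4 - 17*v^3 + 18*v^2 - 21*v - 27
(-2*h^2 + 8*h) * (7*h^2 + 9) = -14*h^4 + 56*h^3 - 18*h^2 + 72*h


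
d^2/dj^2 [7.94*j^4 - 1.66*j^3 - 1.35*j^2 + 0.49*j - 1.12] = 95.28*j^2 - 9.96*j - 2.7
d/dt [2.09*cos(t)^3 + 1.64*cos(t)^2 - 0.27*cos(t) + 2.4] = (-6.27*cos(t)^2 - 3.28*cos(t) + 0.27)*sin(t)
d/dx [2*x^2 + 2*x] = 4*x + 2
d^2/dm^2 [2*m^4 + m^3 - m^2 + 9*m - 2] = 24*m^2 + 6*m - 2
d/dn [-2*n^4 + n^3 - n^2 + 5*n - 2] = -8*n^3 + 3*n^2 - 2*n + 5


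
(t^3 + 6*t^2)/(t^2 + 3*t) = t*(t + 6)/(t + 3)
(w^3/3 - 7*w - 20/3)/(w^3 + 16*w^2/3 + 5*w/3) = (w^3 - 21*w - 20)/(w*(3*w^2 + 16*w + 5))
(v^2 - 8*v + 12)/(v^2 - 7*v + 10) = (v - 6)/(v - 5)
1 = 1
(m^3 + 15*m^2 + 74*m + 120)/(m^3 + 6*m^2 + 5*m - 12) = (m^2 + 11*m + 30)/(m^2 + 2*m - 3)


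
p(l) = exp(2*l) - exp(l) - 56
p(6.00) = 162295.36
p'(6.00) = 325106.15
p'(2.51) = 290.52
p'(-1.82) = -0.11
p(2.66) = 134.09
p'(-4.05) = -0.02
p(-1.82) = -56.14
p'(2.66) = 394.47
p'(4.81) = 30003.37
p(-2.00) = -56.12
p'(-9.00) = 0.00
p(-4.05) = -56.02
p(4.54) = 8628.28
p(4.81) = 14884.32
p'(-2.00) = -0.10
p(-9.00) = -56.00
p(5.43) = 51767.93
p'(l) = 2*exp(2*l) - exp(l)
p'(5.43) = 103876.01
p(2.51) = 83.11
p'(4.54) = 17462.24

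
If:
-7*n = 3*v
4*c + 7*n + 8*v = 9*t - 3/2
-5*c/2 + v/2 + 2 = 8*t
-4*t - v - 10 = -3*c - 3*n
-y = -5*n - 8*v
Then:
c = 80/57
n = 1148/1349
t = -2531/8094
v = -8036/4047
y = -47068/4047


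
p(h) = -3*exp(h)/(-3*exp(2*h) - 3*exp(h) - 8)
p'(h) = -3*(6*exp(2*h) + 3*exp(h))*exp(h)/(-3*exp(2*h) - 3*exp(h) - 8)^2 - 3*exp(h)/(-3*exp(2*h) - 3*exp(h) - 8)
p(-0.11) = 0.21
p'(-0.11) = 0.09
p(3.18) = 0.04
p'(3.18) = -0.04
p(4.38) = 0.01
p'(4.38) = -0.01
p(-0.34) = 0.18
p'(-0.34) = 0.10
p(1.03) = 0.21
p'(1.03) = -0.08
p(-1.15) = 0.10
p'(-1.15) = 0.09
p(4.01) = 0.02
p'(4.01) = -0.02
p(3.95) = 0.02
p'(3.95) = -0.02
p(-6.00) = 0.00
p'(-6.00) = 0.00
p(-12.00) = 0.00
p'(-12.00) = 0.00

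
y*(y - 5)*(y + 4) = y^3 - y^2 - 20*y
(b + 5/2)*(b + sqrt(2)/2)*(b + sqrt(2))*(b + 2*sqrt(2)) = b^4 + 5*b^3/2 + 7*sqrt(2)*b^3/2 + 7*b^2 + 35*sqrt(2)*b^2/4 + 2*sqrt(2)*b + 35*b/2 + 5*sqrt(2)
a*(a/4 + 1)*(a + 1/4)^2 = a^4/4 + 9*a^3/8 + 33*a^2/64 + a/16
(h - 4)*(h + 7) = h^2 + 3*h - 28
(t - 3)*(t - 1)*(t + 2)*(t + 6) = t^4 + 4*t^3 - 17*t^2 - 24*t + 36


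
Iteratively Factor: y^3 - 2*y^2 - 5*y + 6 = (y - 3)*(y^2 + y - 2) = (y - 3)*(y + 2)*(y - 1)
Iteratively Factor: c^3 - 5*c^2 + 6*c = (c)*(c^2 - 5*c + 6) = c*(c - 2)*(c - 3)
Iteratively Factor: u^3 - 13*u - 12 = (u - 4)*(u^2 + 4*u + 3) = (u - 4)*(u + 1)*(u + 3)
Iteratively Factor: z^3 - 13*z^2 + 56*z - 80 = (z - 5)*(z^2 - 8*z + 16) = (z - 5)*(z - 4)*(z - 4)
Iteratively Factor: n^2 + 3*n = (n + 3)*(n)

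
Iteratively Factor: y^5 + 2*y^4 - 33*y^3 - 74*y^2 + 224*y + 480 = (y + 2)*(y^4 - 33*y^2 - 8*y + 240) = (y - 5)*(y + 2)*(y^3 + 5*y^2 - 8*y - 48) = (y - 5)*(y - 3)*(y + 2)*(y^2 + 8*y + 16) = (y - 5)*(y - 3)*(y + 2)*(y + 4)*(y + 4)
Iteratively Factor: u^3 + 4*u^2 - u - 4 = (u + 1)*(u^2 + 3*u - 4) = (u - 1)*(u + 1)*(u + 4)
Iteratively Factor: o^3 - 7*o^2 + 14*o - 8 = (o - 2)*(o^2 - 5*o + 4) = (o - 4)*(o - 2)*(o - 1)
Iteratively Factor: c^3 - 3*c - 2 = (c - 2)*(c^2 + 2*c + 1) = (c - 2)*(c + 1)*(c + 1)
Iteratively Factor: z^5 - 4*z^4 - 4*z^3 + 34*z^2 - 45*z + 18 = (z - 1)*(z^4 - 3*z^3 - 7*z^2 + 27*z - 18) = (z - 3)*(z - 1)*(z^3 - 7*z + 6) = (z - 3)*(z - 2)*(z - 1)*(z^2 + 2*z - 3) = (z - 3)*(z - 2)*(z - 1)^2*(z + 3)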